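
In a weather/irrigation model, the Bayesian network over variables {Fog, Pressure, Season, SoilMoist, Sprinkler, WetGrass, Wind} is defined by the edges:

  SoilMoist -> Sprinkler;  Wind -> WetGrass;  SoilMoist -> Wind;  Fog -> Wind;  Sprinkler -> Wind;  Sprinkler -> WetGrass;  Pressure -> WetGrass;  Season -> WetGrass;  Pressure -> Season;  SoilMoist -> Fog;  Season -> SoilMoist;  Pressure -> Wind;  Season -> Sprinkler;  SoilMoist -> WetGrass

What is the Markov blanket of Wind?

{Fog, Pressure, Season, SoilMoist, Sprinkler, WetGrass}

By definition, MB(Wind) is built from Wind's parents, Wind's children, and the co-parents of Wind.
Wind has parents Fog, Pressure, SoilMoist, Sprinkler.
Wind's children: WetGrass.
Co-parents of Wind (other parents of its children):
  WetGrass: Pressure, Season, SoilMoist, Sprinkler
So the Markov blanket of Wind is {Fog, Pressure, Season, SoilMoist, Sprinkler, WetGrass}.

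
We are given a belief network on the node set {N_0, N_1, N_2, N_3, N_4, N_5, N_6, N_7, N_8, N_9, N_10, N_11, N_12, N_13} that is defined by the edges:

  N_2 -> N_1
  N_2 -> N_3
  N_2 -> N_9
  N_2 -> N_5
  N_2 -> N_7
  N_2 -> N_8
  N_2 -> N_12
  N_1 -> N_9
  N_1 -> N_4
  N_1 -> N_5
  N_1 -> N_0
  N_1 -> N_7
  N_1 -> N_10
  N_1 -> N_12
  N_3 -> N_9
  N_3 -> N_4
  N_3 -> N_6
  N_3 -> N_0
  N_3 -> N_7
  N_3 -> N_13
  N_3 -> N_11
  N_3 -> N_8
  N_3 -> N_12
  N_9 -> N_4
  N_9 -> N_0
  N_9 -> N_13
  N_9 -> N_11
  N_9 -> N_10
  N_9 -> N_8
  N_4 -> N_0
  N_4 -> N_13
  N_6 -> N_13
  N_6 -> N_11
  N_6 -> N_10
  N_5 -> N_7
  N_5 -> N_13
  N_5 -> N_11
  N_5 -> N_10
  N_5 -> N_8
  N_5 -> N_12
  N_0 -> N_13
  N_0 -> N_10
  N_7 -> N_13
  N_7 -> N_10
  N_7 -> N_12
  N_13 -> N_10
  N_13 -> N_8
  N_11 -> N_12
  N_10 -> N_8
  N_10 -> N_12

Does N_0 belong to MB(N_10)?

Yes

N_0 is a parent of N_10.
So N_0 ∈ MB(N_10).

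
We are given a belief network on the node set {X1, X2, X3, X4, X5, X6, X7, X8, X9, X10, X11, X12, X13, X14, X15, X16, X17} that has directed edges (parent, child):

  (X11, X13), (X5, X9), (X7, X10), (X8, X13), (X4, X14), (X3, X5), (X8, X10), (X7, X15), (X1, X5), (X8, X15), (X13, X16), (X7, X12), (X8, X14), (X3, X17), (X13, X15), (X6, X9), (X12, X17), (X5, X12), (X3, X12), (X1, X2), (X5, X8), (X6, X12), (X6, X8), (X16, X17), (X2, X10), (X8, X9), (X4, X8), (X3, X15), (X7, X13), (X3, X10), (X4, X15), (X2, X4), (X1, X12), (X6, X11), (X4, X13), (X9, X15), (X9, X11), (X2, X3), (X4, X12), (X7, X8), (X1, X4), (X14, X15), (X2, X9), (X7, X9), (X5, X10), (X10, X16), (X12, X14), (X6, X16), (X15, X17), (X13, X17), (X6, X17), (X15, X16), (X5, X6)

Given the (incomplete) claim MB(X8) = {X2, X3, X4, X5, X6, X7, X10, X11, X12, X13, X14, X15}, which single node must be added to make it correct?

By definition, MB(X8) is built from X8's parents, X8's children, and the co-parents of X8.
X8 has parents X4, X5, X6, X7.
Ch(X8) = {X9, X10, X13, X14, X15}.
For each child, the remaining parents (spouses of X8):
  X9: X2, X5, X6, X7
  X10: X2, X3, X5, X7
  X13: X4, X7, X11
  X14: X4, X12
  X15: X3, X4, X7, X9, X13, X14
MB(X8) = {X2, X3, X4, X5, X6, X7, X9, X10, X11, X12, X13, X14, X15}.
Comparing with the claimed set, X9 is missing.

X9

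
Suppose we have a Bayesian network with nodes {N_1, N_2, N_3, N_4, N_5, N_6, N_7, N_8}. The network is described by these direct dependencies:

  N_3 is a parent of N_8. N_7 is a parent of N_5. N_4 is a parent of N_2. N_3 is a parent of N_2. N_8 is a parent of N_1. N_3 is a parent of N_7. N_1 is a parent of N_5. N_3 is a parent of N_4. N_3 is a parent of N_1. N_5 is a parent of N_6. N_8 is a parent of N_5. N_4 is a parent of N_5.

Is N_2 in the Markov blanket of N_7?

No

Recall MB(v) = parents ∪ children ∪ spouses, where spouses are the other parents of v's children.
Children of N_7: N_5.
N_7 has parent N_3.
Co-parents of N_7 (other parents of its children):
  N_5 also has parents N_1, N_4, N_8.
MB(N_7) = {N_1, N_3, N_4, N_5, N_8}; N_2 is not in this set.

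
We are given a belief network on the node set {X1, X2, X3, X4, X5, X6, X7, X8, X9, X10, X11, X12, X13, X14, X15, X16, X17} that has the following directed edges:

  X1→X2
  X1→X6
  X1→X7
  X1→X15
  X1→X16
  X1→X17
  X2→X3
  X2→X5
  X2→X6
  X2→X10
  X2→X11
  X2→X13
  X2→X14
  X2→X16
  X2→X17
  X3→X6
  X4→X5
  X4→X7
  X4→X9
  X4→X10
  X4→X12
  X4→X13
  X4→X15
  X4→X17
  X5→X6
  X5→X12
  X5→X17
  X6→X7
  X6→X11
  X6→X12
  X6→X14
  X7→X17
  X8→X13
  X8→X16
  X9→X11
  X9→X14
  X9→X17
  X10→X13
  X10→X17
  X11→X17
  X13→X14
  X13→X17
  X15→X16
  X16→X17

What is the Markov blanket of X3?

X3 has child X6.
Pa(X3) = {X2}.
Other parents of X3's children:
  parents(X6) \ {X3} = {X1, X2, X5}.
So the Markov blanket of X3 is {X1, X2, X5, X6}.

{X1, X2, X5, X6}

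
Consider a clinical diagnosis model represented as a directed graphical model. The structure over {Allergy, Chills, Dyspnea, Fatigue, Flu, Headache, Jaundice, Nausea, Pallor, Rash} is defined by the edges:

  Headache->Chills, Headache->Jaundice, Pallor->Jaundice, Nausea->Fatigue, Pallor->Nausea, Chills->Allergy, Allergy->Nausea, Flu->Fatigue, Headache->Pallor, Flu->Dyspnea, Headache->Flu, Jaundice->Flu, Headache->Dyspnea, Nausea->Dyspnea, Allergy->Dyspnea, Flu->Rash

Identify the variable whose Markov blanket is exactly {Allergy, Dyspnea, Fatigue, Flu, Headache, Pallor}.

Nausea

The target node must have every member of {Allergy, Dyspnea, Fatigue, Flu, Headache, Pallor} as a parent, child, or co-parent, and no others.
Parents of Nausea: Allergy, Pallor; children: Dyspnea, Fatigue; co-parents: Allergy, Flu, Headache.
These exactly cover the given set, so the node is Nausea.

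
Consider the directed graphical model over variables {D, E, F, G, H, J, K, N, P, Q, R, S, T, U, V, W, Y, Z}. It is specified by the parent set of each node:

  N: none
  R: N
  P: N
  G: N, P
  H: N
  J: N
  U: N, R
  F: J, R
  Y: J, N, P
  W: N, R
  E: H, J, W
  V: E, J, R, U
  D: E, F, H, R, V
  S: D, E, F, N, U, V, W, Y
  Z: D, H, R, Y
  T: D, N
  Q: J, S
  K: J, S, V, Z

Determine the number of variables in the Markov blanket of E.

11

E's parents: H, J, W.
E has children D, S, V.
Other parents of E's children:
  V: J, R, U
  D: F, H, R, V
  S: D, F, N, U, V, W, Y
MB(E) = {D, F, H, J, N, R, S, U, V, W, Y}, which has 11 nodes.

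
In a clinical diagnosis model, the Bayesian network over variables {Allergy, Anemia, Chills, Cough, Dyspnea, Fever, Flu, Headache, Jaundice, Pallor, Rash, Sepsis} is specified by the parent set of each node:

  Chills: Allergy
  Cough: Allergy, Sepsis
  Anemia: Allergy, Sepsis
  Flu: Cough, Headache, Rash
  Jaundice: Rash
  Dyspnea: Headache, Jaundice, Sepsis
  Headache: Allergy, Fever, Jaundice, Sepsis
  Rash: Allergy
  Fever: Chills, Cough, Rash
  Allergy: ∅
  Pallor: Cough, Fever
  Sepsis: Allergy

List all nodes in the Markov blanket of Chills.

{Allergy, Cough, Fever, Rash}

A node's Markov blanket = Pa ∪ Ch ∪ (parents of Ch other than the node itself).
Ch(Chills) = {Fever}.
Chills's parents: Allergy.
Co-parents of Chills (other parents of its children):
  Fever's other parents are Cough, Rash.
So the Markov blanket of Chills is {Allergy, Cough, Fever, Rash}.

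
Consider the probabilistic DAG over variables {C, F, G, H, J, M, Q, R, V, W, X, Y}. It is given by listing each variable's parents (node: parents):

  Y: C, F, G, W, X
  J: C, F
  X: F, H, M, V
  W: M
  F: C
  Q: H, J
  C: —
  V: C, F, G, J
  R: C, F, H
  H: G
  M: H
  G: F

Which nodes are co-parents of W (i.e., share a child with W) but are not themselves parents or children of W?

Children of W: Y.
  parents(Y) \ {W} = {C, F, G, X}.
Excluding nodes already adjacent to W (M, Y), the co-parent-only contribution is {C, F, G, X}.

{C, F, G, X}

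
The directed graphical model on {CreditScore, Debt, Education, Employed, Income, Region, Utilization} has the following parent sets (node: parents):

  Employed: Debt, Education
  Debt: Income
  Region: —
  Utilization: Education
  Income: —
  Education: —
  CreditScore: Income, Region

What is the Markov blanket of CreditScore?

{Income, Region}

Recall MB(v) = parents ∪ children ∪ spouses, where spouses are the other parents of v's children.
CreditScore's children: none.
Pa(CreditScore) = {Income, Region}.
With no children, CreditScore has no spouses; the co-parent set is empty.
So the Markov blanket of CreditScore is {Income, Region}.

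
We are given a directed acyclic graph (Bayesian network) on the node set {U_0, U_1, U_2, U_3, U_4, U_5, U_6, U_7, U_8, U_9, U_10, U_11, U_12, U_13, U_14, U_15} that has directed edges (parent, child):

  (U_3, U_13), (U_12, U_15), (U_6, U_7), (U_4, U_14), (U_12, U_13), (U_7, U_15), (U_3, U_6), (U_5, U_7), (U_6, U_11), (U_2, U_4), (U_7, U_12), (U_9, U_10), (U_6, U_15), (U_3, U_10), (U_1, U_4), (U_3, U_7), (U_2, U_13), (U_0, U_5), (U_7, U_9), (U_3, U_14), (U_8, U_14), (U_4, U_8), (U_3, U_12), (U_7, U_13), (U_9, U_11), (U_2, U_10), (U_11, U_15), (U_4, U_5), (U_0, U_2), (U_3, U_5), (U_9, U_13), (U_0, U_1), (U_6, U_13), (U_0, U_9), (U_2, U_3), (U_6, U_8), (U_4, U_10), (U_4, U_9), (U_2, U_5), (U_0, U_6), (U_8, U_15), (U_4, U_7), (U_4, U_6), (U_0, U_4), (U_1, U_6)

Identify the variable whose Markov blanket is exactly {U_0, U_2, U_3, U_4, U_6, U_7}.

The target node must have every member of {U_0, U_2, U_3, U_4, U_6, U_7} as a parent, child, or co-parent, and no others.
Parents of U_5: U_0, U_2, U_3, U_4; children: U_7; co-parents: U_3, U_4, U_6.
These exactly cover the given set, so the node is U_5.

U_5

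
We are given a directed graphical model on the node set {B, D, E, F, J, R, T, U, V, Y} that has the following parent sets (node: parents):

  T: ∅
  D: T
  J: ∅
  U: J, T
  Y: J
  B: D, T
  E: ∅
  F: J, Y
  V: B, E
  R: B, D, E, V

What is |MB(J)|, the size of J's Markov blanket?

4

By definition, MB(J) is built from J's parents, J's children, and the co-parents of J.
J has no parents.
J's children: F, U, Y.
Parents of each child, excluding J:
  parents(U) \ {J} = {T}.
  Y: no additional parents.
  F's other parent is Y.
MB(J) = {F, T, U, Y}, which has 4 nodes.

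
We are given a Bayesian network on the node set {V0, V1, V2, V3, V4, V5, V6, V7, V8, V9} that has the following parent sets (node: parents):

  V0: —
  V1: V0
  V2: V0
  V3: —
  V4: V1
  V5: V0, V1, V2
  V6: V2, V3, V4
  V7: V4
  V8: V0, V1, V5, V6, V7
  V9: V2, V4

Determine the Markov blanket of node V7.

The Markov blanket of a node is its parents, its children, and the other parents of its children.
V7's children: V8.
V7 has parent V4.
Parents of each child, excluding V7:
  V8's other parents are V0, V1, V5, V6.
Union: {V4} ∪ {V8} ∪ {V0, V1, V5, V6} = {V0, V1, V4, V5, V6, V8}.

{V0, V1, V4, V5, V6, V8}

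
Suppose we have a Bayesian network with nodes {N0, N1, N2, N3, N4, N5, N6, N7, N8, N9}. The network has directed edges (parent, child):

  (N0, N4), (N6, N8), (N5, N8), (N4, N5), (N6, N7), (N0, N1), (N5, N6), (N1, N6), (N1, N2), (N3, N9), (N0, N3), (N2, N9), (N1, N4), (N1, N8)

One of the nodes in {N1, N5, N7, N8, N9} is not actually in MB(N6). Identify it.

N9

Recall MB(v) = parents ∪ children ∪ spouses, where spouses are the other parents of v's children.
Pa(N6) = {N1, N5}.
N6's children: N7, N8.
Other parents of N6's children:
  N7 has no other parent.
  N8 also has parents N1, N5.
MB(N6) = {N1, N5, N7, N8}.
N9 is neither a parent, child, nor co-parent of N6, so it does not belong.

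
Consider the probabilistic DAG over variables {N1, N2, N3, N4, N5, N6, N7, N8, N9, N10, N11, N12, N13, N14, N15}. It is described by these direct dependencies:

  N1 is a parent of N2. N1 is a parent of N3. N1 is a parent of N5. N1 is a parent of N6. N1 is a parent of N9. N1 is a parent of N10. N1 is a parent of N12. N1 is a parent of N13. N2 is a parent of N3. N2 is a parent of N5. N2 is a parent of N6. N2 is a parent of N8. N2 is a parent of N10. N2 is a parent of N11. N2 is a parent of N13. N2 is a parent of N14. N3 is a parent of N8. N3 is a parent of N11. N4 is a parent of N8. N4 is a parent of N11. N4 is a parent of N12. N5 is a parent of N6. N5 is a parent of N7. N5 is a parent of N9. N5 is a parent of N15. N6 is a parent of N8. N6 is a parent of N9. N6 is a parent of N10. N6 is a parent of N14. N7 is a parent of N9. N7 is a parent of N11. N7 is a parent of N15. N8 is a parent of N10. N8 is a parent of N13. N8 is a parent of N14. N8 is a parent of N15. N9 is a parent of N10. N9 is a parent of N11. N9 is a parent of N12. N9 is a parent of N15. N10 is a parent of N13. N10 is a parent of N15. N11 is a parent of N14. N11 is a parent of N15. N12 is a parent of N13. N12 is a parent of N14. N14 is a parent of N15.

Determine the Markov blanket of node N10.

{N1, N2, N5, N6, N7, N8, N9, N11, N12, N13, N14, N15}

By definition, MB(N10) is built from N10's parents, N10's children, and the co-parents of N10.
Parents of N10: N1, N2, N6, N8, N9.
Children of N10: N13, N15.
Other parents of N10's children:
  N13's other parents are N1, N2, N8, N12.
  N15 also has parents N5, N7, N8, N9, N11, N14.
Union: {N1, N2, N6, N8, N9} ∪ {N13, N15} ∪ {N1, N2, N5, N7, N8, N9, N11, N12, N14} = {N1, N2, N5, N6, N7, N8, N9, N11, N12, N13, N14, N15}.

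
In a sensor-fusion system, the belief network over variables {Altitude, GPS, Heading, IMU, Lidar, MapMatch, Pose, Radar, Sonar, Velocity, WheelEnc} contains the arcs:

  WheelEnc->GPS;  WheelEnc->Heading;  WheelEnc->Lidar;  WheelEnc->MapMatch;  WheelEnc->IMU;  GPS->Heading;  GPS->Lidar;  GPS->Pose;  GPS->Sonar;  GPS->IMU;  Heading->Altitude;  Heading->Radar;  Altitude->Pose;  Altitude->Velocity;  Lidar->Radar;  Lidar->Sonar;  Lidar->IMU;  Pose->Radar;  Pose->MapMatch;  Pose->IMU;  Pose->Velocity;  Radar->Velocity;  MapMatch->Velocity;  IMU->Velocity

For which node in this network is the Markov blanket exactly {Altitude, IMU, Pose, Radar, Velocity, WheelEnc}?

The target node must have every member of {Altitude, IMU, Pose, Radar, Velocity, WheelEnc} as a parent, child, or co-parent, and no others.
Parents of MapMatch: Pose, WheelEnc; children: Velocity; co-parents: Altitude, IMU, Pose, Radar.
These exactly cover the given set, so the node is MapMatch.

MapMatch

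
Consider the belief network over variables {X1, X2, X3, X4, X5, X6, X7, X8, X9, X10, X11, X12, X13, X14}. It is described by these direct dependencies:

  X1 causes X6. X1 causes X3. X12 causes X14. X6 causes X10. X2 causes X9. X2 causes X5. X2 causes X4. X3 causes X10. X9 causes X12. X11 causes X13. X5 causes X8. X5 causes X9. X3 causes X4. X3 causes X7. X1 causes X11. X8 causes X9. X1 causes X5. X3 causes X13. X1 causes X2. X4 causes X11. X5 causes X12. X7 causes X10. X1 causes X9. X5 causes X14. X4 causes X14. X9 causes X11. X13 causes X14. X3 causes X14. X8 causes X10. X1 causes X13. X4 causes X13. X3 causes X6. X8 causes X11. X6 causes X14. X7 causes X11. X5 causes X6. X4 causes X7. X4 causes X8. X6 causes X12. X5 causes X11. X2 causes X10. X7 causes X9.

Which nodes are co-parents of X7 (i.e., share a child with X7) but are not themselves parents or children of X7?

{X1, X2, X5, X6, X8}

Children of X7: X9, X10, X11.
  X9 also has parents X1, X2, X5, X8.
  parents(X10) \ {X7} = {X2, X3, X6, X8}.
  parents(X11) \ {X7} = {X1, X4, X5, X8, X9}.
Excluding nodes already adjacent to X7 (X3, X4, X9, X10, X11), the co-parent-only contribution is {X1, X2, X5, X6, X8}.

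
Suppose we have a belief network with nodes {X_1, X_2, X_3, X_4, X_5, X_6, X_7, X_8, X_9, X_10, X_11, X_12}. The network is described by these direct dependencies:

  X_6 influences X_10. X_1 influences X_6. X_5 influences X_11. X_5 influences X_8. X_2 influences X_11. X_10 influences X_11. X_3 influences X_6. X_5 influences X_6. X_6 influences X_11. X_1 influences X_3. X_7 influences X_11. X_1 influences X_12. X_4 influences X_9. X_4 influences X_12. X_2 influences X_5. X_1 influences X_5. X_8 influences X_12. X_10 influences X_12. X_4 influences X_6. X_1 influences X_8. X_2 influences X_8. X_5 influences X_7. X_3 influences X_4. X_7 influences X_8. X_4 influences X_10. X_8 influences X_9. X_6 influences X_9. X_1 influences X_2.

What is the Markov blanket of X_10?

A node's Markov blanket = Pa ∪ Ch ∪ (parents of Ch other than the node itself).
Children of X_10: X_11, X_12.
X_10 has parents X_4, X_6.
Parents of each child, excluding X_10:
  X_11's other parents are X_2, X_5, X_6, X_7.
  parents(X_12) \ {X_10} = {X_1, X_4, X_8}.
Union: {X_4, X_6} ∪ {X_11, X_12} ∪ {X_1, X_2, X_4, X_5, X_6, X_7, X_8} = {X_1, X_2, X_4, X_5, X_6, X_7, X_8, X_11, X_12}.

{X_1, X_2, X_4, X_5, X_6, X_7, X_8, X_11, X_12}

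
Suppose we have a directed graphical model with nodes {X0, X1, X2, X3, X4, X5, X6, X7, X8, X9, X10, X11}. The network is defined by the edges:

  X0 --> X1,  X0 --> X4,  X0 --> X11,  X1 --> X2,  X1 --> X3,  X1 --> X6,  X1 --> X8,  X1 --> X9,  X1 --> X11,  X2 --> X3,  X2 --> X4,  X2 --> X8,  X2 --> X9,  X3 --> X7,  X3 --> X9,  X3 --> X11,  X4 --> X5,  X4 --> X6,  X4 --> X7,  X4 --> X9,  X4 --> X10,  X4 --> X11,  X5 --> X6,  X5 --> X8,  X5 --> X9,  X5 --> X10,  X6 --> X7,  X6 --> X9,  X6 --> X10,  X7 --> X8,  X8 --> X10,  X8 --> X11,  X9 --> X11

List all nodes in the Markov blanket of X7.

Children of X7: X8.
Pa(X7) = {X3, X4, X6}.
For each child, the remaining parents (spouses of X7):
  X8: X1, X2, X5
So the Markov blanket of X7 is {X1, X2, X3, X4, X5, X6, X8}.

{X1, X2, X3, X4, X5, X6, X8}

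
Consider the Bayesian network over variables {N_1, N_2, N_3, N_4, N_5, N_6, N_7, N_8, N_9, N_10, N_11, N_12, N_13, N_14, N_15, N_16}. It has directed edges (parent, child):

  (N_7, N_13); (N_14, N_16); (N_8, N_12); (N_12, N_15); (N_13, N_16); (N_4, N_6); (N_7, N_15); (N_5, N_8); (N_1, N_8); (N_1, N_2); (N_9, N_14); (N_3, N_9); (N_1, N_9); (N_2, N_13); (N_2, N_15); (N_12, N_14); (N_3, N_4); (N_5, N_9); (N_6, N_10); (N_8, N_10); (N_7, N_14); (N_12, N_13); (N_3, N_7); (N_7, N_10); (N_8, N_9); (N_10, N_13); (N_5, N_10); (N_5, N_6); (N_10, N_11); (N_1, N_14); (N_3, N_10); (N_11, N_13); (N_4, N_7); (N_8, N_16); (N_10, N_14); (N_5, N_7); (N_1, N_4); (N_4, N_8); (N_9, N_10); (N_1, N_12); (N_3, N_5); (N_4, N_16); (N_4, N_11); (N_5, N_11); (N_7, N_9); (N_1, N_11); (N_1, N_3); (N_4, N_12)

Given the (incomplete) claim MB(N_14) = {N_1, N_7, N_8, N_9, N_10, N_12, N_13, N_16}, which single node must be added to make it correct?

N_14 has parents N_1, N_7, N_9, N_10, N_12.
Children of N_14: N_16.
Co-parents of N_14 (other parents of its children):
  N_16's other parents are N_4, N_8, N_13.
MB(N_14) = {N_1, N_4, N_7, N_8, N_9, N_10, N_12, N_13, N_16}.
Comparing with the claimed set, N_4 is missing.

N_4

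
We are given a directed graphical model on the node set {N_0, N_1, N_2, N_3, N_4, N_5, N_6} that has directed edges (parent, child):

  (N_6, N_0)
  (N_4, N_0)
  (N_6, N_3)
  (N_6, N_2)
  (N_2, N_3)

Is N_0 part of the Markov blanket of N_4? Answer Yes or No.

N_0 is a child of N_4.
So N_0 ∈ MB(N_4).

Yes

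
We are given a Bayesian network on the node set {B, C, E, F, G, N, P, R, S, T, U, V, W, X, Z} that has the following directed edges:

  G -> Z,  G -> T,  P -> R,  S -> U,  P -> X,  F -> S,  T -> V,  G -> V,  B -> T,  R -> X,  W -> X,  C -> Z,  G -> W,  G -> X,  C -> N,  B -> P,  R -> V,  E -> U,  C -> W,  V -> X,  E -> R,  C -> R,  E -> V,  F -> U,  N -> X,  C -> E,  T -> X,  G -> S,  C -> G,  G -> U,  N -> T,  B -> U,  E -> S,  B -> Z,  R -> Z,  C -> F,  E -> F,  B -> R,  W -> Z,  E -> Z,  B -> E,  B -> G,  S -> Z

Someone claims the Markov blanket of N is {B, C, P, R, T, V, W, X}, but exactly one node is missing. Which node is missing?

G

By definition, MB(N) is built from N's parents, N's children, and the co-parents of N.
Ch(N) = {T, X}.
Parents of N: C.
For each child, the remaining parents (spouses of N):
  T: B, G
  X: G, P, R, T, V, W
MB(N) = {B, C, G, P, R, T, V, W, X}.
Comparing with the claimed set, G is missing.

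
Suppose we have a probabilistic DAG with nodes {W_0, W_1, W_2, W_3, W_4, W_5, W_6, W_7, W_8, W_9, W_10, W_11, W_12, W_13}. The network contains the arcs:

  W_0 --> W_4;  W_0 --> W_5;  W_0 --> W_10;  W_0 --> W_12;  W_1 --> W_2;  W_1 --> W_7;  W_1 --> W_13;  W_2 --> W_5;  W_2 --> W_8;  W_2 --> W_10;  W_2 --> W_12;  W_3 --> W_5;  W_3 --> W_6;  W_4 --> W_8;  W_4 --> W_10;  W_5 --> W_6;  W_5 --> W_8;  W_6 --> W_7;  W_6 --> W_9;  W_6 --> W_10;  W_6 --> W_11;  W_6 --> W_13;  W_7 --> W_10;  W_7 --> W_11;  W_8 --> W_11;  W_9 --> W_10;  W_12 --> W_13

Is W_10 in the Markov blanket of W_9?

W_10 is a child of W_9.
So W_10 ∈ MB(W_9).

Yes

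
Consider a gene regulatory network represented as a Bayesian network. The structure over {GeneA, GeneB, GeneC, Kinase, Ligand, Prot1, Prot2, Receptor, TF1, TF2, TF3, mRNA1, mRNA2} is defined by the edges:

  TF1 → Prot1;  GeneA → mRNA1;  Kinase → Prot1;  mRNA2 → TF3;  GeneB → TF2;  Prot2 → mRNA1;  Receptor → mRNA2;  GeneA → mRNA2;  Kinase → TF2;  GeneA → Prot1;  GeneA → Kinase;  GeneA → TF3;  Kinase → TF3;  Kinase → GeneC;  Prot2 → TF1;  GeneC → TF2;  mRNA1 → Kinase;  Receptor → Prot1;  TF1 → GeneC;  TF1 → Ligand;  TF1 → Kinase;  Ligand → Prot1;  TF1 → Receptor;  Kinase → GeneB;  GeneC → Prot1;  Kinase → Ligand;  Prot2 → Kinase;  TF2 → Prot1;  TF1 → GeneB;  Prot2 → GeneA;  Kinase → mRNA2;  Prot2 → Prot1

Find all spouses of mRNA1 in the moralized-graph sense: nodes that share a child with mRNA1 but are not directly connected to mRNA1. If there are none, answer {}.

Children of mRNA1: Kinase.
  Kinase's other parents are GeneA, Prot2, TF1.
Excluding nodes already adjacent to mRNA1 (GeneA, Kinase, Prot2), the co-parent-only contribution is {TF1}.

{TF1}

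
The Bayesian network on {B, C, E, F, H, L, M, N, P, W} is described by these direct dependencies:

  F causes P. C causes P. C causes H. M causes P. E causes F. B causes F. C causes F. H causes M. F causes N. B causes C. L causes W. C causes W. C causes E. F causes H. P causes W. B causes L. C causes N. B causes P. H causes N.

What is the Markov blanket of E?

{B, C, F}

E has child F.
Pa(E) = {C}.
Co-parents of E (other parents of its children):
  parents(F) \ {E} = {B, C}.
Taking the union gives {B, C, F}.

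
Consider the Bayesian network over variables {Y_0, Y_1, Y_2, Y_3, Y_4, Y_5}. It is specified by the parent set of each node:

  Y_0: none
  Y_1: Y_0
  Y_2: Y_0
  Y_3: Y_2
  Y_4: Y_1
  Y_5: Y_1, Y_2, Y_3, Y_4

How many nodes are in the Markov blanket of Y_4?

4

Pa(Y_4) = {Y_1}.
Children of Y_4: Y_5.
Co-parents of Y_4 (other parents of its children):
  parents(Y_5) \ {Y_4} = {Y_1, Y_2, Y_3}.
MB(Y_4) = {Y_1, Y_2, Y_3, Y_5}, which has 4 nodes.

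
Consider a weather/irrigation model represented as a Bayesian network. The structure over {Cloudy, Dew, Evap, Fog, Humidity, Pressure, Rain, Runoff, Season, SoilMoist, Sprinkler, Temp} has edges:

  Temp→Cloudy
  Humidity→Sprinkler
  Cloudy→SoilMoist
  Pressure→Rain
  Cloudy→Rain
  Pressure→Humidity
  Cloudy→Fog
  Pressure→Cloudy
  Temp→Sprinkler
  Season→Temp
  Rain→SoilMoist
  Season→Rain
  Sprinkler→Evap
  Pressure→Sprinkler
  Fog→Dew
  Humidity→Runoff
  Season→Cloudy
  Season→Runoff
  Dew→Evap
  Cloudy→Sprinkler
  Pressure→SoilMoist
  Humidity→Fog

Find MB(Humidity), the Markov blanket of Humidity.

The Markov blanket of a node is its parents, its children, and the other parents of its children.
Children of Humidity: Fog, Runoff, Sprinkler.
Humidity has parent Pressure.
Parents of each child, excluding Humidity:
  Fog also has parent Cloudy.
  Sprinkler's other parents are Cloudy, Pressure, Temp.
  parents(Runoff) \ {Humidity} = {Season}.
Taking the union gives {Cloudy, Fog, Pressure, Runoff, Season, Sprinkler, Temp}.

{Cloudy, Fog, Pressure, Runoff, Season, Sprinkler, Temp}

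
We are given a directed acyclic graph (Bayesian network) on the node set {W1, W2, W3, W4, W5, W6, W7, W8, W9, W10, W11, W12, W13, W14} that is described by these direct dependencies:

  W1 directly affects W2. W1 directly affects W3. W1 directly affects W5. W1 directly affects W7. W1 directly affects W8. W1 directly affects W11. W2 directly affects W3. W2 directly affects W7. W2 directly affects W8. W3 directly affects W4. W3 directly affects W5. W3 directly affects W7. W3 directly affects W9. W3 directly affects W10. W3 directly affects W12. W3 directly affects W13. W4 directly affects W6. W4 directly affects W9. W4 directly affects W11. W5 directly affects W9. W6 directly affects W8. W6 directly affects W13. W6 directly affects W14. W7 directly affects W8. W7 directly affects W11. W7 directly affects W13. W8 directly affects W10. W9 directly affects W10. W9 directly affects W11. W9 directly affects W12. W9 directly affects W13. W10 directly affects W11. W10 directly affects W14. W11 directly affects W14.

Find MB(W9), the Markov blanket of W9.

Parents of W9: W3, W4, W5.
Ch(W9) = {W10, W11, W12, W13}.
Parents of each child, excluding W9:
  W10 also has parents W3, W8.
  W11 also has parents W1, W4, W7, W10.
  parents(W12) \ {W9} = {W3}.
  W13 also has parents W3, W6, W7.
MB(W9) = {W1, W3, W4, W5, W6, W7, W8, W10, W11, W12, W13}.

{W1, W3, W4, W5, W6, W7, W8, W10, W11, W12, W13}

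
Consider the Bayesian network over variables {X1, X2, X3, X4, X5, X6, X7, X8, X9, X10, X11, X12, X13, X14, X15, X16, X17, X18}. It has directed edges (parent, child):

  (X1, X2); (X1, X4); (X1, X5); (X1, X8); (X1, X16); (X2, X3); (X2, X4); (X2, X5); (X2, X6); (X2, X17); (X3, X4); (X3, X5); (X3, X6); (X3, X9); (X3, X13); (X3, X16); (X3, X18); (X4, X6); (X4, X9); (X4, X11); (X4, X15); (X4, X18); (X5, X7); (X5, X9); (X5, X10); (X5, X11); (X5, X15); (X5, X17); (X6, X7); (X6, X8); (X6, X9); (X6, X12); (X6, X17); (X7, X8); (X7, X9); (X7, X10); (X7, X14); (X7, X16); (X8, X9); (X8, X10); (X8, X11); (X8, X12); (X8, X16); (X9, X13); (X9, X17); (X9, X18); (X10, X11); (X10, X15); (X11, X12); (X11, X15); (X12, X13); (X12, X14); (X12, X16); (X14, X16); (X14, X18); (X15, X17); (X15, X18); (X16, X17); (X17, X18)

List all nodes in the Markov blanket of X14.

{X1, X3, X4, X7, X8, X9, X12, X15, X16, X17, X18}

X14's children: X16, X18.
X14's parents: X7, X12.
Parents of each child, excluding X14:
  X16: X1, X3, X7, X8, X12
  X18: X3, X4, X9, X15, X17
So the Markov blanket of X14 is {X1, X3, X4, X7, X8, X9, X12, X15, X16, X17, X18}.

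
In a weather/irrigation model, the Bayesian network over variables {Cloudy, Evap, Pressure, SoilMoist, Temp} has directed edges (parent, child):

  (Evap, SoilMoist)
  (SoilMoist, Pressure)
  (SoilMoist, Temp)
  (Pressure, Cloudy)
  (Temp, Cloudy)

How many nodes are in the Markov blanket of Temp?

3

Temp has child Cloudy.
Temp has parent SoilMoist.
For each child, the remaining parents (spouses of Temp):
  Cloudy's other parent is Pressure.
MB(Temp) = {Cloudy, Pressure, SoilMoist}, which has 3 nodes.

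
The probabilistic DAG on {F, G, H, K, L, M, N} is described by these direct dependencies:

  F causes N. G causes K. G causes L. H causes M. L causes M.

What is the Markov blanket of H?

Recall MB(v) = parents ∪ children ∪ spouses, where spouses are the other parents of v's children.
H's parents: none.
Children of H: M.
Parents of each child, excluding H:
  M's other parent is L.
Taking the union gives {L, M}.

{L, M}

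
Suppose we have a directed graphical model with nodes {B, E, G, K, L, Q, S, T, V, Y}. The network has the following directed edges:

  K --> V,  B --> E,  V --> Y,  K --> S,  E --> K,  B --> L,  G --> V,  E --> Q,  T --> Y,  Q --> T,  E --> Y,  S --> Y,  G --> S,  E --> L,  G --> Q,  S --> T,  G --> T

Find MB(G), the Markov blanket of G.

G has no parents.
Ch(G) = {Q, S, T, V}.
Parents of each child, excluding G:
  Q also has parent E.
  S also has parent K.
  T's other parents are Q, S.
  V also has parent K.
So the Markov blanket of G is {E, K, Q, S, T, V}.

{E, K, Q, S, T, V}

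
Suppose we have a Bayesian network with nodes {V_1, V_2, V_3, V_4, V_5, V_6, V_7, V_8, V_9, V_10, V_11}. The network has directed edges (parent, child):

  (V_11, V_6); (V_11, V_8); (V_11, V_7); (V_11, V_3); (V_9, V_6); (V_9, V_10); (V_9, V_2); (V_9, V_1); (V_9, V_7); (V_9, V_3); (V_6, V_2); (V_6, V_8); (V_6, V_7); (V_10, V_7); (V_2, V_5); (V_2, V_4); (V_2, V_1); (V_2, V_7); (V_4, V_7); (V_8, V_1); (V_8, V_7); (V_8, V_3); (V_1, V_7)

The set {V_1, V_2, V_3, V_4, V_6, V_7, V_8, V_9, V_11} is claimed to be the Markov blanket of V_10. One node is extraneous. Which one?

By definition, MB(V_10) is built from V_10's parents, V_10's children, and the co-parents of V_10.
Ch(V_10) = {V_7}.
V_10 has parent V_9.
Co-parents of V_10 (other parents of its children):
  V_7's other parents are V_1, V_2, V_4, V_6, V_8, V_9, V_11.
MB(V_10) = {V_1, V_2, V_4, V_6, V_7, V_8, V_9, V_11}.
V_3 is neither a parent, child, nor co-parent of V_10, so it does not belong.

V_3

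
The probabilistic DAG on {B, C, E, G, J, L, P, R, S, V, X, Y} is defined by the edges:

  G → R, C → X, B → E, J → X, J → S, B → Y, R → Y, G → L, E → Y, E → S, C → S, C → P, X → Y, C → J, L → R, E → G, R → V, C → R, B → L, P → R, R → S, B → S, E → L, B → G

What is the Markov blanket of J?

{B, C, E, R, S, X}

J's children: S, X.
Pa(J) = {C}.
Co-parents of J (other parents of its children):
  S also has parents B, C, E, R.
  parents(X) \ {J} = {C}.
Taking the union gives {B, C, E, R, S, X}.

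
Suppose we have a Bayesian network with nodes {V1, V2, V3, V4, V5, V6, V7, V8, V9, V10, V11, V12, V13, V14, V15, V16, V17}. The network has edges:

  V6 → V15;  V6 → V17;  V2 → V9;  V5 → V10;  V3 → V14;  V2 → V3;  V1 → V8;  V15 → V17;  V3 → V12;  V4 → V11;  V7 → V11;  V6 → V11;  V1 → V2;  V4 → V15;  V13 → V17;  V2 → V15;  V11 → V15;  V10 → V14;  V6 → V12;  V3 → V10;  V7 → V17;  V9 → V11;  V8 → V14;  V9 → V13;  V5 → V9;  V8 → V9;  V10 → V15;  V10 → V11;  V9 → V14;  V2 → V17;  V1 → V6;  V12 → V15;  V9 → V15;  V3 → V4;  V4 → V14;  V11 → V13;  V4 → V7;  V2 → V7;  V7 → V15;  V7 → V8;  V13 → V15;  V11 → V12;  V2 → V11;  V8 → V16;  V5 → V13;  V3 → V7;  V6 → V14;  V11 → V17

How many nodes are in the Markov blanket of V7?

By definition, MB(V7) is built from V7's parents, V7's children, and the co-parents of V7.
Pa(V7) = {V2, V3, V4}.
V7's children: V8, V11, V15, V17.
For each child, the remaining parents (spouses of V7):
  V8's other parent is V1.
  V11 also has parents V2, V4, V6, V9, V10.
  V15 also has parents V2, V4, V6, V9, V10, V11, V12, V13.
  V17 also has parents V2, V6, V11, V13, V15.
MB(V7) = {V1, V2, V3, V4, V6, V8, V9, V10, V11, V12, V13, V15, V17}, which has 13 nodes.

13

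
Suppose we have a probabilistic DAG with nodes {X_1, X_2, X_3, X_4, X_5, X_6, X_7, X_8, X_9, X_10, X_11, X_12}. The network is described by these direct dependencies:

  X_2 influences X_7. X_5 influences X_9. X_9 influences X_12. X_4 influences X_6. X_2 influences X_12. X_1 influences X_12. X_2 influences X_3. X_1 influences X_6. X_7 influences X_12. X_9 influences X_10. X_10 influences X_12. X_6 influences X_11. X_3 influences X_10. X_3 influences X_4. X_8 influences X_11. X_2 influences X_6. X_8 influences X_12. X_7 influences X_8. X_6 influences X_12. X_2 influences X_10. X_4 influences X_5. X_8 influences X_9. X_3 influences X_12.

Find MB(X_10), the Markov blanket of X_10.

{X_1, X_2, X_3, X_6, X_7, X_8, X_9, X_12}

Parents of X_10: X_2, X_3, X_9.
Children of X_10: X_12.
For each child, the remaining parents (spouses of X_10):
  X_12's other parents are X_1, X_2, X_3, X_6, X_7, X_8, X_9.
So the Markov blanket of X_10 is {X_1, X_2, X_3, X_6, X_7, X_8, X_9, X_12}.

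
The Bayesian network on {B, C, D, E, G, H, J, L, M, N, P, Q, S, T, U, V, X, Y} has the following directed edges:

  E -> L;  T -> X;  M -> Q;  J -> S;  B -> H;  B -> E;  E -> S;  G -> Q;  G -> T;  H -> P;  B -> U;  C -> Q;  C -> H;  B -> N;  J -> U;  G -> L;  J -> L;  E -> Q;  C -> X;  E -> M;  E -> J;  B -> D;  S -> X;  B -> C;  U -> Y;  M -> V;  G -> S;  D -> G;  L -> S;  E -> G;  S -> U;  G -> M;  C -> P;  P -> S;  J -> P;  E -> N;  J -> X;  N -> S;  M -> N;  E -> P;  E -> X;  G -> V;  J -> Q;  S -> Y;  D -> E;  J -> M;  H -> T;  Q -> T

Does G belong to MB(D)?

Yes

G is a child of D.
So G ∈ MB(D).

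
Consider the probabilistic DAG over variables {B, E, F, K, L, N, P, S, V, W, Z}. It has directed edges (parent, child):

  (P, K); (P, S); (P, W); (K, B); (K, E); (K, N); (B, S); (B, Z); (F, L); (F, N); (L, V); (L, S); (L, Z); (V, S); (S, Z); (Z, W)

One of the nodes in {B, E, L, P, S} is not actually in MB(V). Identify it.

A node's Markov blanket = Pa ∪ Ch ∪ (parents of Ch other than the node itself).
V has child S.
Pa(V) = {L}.
Parents of each child, excluding V:
  S's other parents are B, L, P.
MB(V) = {B, L, P, S}.
E is neither a parent, child, nor co-parent of V, so it does not belong.

E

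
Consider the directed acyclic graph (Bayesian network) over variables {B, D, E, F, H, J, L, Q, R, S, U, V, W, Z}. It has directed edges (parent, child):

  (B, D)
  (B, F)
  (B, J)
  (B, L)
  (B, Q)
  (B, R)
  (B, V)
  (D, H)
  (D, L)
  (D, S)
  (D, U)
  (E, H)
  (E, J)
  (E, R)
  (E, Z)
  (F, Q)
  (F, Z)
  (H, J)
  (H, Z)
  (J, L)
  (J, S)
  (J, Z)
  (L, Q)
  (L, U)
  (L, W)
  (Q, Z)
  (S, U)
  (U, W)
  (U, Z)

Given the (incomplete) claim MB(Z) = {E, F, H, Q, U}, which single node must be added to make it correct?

J

The Markov blanket of a node is its parents, its children, and the other parents of its children.
Z has parents E, F, H, J, Q, U.
Children of Z: none.
Z has no children, so there are no co-parents.
MB(Z) = {E, F, H, J, Q, U}.
Comparing with the claimed set, J is missing.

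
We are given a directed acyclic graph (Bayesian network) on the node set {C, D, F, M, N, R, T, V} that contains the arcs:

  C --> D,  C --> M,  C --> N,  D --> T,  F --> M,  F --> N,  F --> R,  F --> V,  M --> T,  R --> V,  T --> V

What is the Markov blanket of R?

By definition, MB(R) is built from R's parents, R's children, and the co-parents of R.
Parents of R: F.
Children of R: V.
Parents of each child, excluding R:
  V also has parents F, T.
So the Markov blanket of R is {F, T, V}.

{F, T, V}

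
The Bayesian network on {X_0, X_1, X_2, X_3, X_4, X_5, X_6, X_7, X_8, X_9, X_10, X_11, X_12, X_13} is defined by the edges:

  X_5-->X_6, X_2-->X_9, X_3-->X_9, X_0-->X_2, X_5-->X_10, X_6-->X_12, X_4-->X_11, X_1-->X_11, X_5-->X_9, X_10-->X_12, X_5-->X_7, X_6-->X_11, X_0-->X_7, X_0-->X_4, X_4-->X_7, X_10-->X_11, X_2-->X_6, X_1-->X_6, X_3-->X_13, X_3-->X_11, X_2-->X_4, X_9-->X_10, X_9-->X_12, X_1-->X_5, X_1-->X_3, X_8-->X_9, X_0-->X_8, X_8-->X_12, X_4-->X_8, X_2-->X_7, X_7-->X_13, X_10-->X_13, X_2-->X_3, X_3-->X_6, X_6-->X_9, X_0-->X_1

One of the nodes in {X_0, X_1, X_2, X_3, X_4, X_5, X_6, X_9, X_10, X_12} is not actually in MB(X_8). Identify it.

X_1

Parents of X_8: X_0, X_4.
Children of X_8: X_9, X_12.
Parents of each child, excluding X_8:
  X_9: X_2, X_3, X_5, X_6
  X_12: X_6, X_9, X_10
MB(X_8) = {X_0, X_2, X_3, X_4, X_5, X_6, X_9, X_10, X_12}.
X_1 is neither a parent, child, nor co-parent of X_8, so it does not belong.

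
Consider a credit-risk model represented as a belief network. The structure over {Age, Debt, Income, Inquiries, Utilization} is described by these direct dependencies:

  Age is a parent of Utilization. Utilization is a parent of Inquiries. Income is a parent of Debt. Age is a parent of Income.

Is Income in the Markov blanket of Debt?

Income is a parent of Debt.
So Income ∈ MB(Debt).

Yes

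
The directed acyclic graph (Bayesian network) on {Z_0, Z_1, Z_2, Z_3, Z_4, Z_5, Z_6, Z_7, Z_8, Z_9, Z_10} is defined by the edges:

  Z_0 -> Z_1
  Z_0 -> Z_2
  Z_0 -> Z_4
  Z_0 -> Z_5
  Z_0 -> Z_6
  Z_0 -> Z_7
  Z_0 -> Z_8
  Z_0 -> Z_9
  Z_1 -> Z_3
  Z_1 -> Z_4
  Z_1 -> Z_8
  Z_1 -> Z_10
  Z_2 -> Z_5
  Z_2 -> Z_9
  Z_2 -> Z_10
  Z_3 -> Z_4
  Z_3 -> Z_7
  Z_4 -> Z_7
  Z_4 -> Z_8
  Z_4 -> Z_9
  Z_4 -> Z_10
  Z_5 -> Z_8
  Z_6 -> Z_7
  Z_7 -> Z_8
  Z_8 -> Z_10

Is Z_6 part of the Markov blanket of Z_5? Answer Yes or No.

No

Z_5's parents: Z_0, Z_2.
Ch(Z_5) = {Z_8}.
For each child, the remaining parents (spouses of Z_5):
  parents(Z_8) \ {Z_5} = {Z_0, Z_1, Z_4, Z_7}.
MB(Z_5) = {Z_0, Z_1, Z_2, Z_4, Z_7, Z_8}; Z_6 is not in this set.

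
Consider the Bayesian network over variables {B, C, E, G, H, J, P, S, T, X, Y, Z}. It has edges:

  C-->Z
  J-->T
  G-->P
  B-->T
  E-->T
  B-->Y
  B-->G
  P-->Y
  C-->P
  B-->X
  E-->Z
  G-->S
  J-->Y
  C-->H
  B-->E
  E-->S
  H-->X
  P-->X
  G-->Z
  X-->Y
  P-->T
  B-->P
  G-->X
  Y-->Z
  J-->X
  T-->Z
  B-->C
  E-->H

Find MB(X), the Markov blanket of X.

A node's Markov blanket = Pa ∪ Ch ∪ (parents of Ch other than the node itself).
X has parents B, G, H, J, P.
X has child Y.
Parents of each child, excluding X:
  Y: B, J, P
Union: {B, G, H, J, P} ∪ {Y} ∪ {B, J, P} = {B, G, H, J, P, Y}.

{B, G, H, J, P, Y}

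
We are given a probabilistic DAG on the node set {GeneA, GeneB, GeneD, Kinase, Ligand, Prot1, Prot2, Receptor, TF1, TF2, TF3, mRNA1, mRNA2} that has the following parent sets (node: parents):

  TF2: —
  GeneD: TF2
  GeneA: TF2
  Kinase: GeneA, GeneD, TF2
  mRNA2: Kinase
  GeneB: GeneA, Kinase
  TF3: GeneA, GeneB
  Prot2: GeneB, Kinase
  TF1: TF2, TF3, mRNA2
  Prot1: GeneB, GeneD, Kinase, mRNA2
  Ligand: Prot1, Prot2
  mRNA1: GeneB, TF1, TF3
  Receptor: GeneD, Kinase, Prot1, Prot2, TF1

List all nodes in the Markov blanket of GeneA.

GeneA's parents: TF2.
GeneA has children GeneB, Kinase, TF3.
Other parents of GeneA's children:
  Kinase: GeneD, TF2
  GeneB: Kinase
  TF3: GeneB
MB(GeneA) = {GeneB, GeneD, Kinase, TF2, TF3}.

{GeneB, GeneD, Kinase, TF2, TF3}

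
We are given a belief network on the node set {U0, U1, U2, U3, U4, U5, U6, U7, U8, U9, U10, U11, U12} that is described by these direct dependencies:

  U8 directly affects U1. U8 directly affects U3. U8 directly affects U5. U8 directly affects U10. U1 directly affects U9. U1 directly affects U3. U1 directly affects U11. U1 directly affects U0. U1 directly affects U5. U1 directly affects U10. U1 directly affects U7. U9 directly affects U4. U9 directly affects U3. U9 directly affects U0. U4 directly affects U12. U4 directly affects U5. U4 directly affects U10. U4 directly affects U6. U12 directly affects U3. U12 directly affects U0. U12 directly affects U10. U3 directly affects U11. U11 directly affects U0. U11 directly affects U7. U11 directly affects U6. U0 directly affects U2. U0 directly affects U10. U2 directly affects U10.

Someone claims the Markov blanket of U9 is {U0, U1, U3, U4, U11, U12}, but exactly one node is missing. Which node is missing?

Parents of U9: U1.
U9 has children U0, U3, U4.
For each child, the remaining parents (spouses of U9):
  U4: —
  U3: U1, U8, U12
  U0: U1, U11, U12
MB(U9) = {U0, U1, U3, U4, U8, U11, U12}.
Comparing with the claimed set, U8 is missing.

U8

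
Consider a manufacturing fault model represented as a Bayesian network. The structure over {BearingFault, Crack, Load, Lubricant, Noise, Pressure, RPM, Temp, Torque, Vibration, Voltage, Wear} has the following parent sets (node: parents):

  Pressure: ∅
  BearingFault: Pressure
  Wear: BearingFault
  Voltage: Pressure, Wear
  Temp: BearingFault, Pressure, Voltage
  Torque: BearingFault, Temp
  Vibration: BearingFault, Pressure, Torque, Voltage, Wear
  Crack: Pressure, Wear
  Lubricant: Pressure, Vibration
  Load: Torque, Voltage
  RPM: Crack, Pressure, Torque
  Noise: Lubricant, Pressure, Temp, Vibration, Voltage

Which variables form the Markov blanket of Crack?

{Pressure, RPM, Torque, Wear}

A node's Markov blanket = Pa ∪ Ch ∪ (parents of Ch other than the node itself).
Pa(Crack) = {Pressure, Wear}.
Crack has child RPM.
Co-parents of Crack (other parents of its children):
  RPM: Pressure, Torque
Union: {Pressure, Wear} ∪ {RPM} ∪ {Pressure, Torque} = {Pressure, RPM, Torque, Wear}.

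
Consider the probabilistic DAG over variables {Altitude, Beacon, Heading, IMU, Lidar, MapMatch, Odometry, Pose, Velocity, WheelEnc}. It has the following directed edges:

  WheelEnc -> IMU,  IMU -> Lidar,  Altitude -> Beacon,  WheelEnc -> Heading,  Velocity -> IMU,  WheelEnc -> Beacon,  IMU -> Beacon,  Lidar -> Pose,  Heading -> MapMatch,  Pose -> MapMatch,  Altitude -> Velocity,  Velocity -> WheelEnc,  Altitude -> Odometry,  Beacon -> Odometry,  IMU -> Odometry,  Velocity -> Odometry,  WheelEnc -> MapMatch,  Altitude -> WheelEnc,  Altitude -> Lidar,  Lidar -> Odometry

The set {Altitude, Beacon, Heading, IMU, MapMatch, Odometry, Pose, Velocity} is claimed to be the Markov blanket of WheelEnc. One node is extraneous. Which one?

Odometry

WheelEnc has parents Altitude, Velocity.
Ch(WheelEnc) = {Beacon, Heading, IMU, MapMatch}.
Co-parents of WheelEnc (other parents of its children):
  IMU also has parent Velocity.
  Heading: no additional parents.
  Beacon also has parents Altitude, IMU.
  MapMatch's other parents are Heading, Pose.
MB(WheelEnc) = {Altitude, Beacon, Heading, IMU, MapMatch, Pose, Velocity}.
Odometry is neither a parent, child, nor co-parent of WheelEnc, so it does not belong.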